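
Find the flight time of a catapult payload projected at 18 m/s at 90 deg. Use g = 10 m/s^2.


Given: v0 = 18 m/s, theta = 90 deg, g = 10 m/s^2
sin(90) = 1
Using T = 2*v0*sin(theta) / g
T = 2*18*1 / 10
T = 36 / 10
T = 18/5 s

18/5 s


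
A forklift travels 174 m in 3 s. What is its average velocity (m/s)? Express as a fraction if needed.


Given: distance d = 174 m, time t = 3 s
Using v = d / t
v = 174 / 3
v = 58 m/s

58 m/s


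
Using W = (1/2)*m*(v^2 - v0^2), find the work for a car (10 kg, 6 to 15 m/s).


Given: m = 10 kg, v0 = 6 m/s, v = 15 m/s
Using W = (1/2)*m*(v^2 - v0^2)
v^2 = 15^2 = 225
v0^2 = 6^2 = 36
v^2 - v0^2 = 225 - 36 = 189
W = (1/2)*10*189 = 945 J

945 J


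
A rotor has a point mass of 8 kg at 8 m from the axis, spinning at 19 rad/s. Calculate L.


Given: m = 8 kg, r = 8 m, omega = 19 rad/s
For a point mass: I = m*r^2
I = 8*8^2 = 8*64 = 512
L = I*omega = 512*19
L = 9728 kg*m^2/s

9728 kg*m^2/s


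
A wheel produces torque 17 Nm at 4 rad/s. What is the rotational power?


Given: tau = 17 Nm, omega = 4 rad/s
Using P = tau * omega
P = 17 * 4
P = 68 W

68 W


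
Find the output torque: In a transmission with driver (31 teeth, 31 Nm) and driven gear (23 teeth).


Given: N1 = 31, N2 = 23, T1 = 31 Nm
Using T2/T1 = N2/N1
T2 = T1 * N2 / N1
T2 = 31 * 23 / 31
T2 = 713 / 31
T2 = 23 Nm

23 Nm


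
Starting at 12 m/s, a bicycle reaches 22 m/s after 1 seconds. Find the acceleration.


Given: initial velocity v0 = 12 m/s, final velocity v = 22 m/s, time t = 1 s
Using a = (v - v0) / t
a = (22 - 12) / 1
a = 10 / 1
a = 10 m/s^2

10 m/s^2


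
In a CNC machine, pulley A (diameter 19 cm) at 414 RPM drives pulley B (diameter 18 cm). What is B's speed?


Given: D1 = 19 cm, w1 = 414 RPM, D2 = 18 cm
Using D1*w1 = D2*w2
w2 = D1*w1 / D2
w2 = 19*414 / 18
w2 = 7866 / 18
w2 = 437 RPM

437 RPM


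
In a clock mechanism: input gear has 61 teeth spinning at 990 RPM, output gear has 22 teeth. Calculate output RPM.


Given: N1 = 61 teeth, w1 = 990 RPM, N2 = 22 teeth
Using N1*w1 = N2*w2
w2 = N1*w1 / N2
w2 = 61*990 / 22
w2 = 60390 / 22
w2 = 2745 RPM

2745 RPM


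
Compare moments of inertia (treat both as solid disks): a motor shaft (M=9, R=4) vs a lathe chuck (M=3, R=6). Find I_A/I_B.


Given: M1=9 kg, R1=4 m, M2=3 kg, R2=6 m
For a disk: I = (1/2)*M*R^2, so I_A/I_B = (M1*R1^2)/(M2*R2^2)
M1*R1^2 = 9*16 = 144
M2*R2^2 = 3*36 = 108
I_A/I_B = 144/108 = 4/3

4/3


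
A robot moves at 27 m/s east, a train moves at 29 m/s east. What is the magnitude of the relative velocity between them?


Given: v_A = 27 m/s east, v_B = 29 m/s east
Both move in the same direction; relative speed = |v_A - v_B|
|27 - 29| = |-2|
= 2 m/s

2 m/s


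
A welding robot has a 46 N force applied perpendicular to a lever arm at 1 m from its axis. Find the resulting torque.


Given: F = 46 N, r = 1 m, angle = 90 deg (perpendicular)
Using tau = F * r * sin(90)
sin(90) = 1
tau = 46 * 1 * 1
tau = 46 Nm

46 Nm


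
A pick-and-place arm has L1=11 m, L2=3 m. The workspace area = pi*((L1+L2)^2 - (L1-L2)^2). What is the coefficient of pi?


Given: L1 = 11, L2 = 3
(L1+L2)^2 = (14)^2 = 196
(L1-L2)^2 = (8)^2 = 64
Difference = 196 - 64 = 132
This equals 4*L1*L2 = 4*11*3 = 132
Workspace area = 132*pi

132


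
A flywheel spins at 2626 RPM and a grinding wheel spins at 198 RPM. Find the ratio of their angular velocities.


Given: RPM_A = 2626, RPM_B = 198
omega = 2*pi*RPM/60, so omega_A/omega_B = RPM_A / RPM_B
omega_A/omega_B = 2626 / 198
omega_A/omega_B = 1313/99

1313/99


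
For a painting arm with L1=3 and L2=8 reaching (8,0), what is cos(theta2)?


Given: L1 = 3, L2 = 8, target (x, y) = (8, 0)
Using cos(theta2) = (x^2 + y^2 - L1^2 - L2^2) / (2*L1*L2)
x^2 + y^2 = 8^2 + 0 = 64
L1^2 + L2^2 = 9 + 64 = 73
Numerator = 64 - 73 = -9
Denominator = 2*3*8 = 48
cos(theta2) = -9/48 = -3/16

-3/16


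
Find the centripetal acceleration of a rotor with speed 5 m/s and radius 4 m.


Given: v = 5 m/s, r = 4 m
Using a_c = v^2 / r
a_c = 5^2 / 4
a_c = 25 / 4
a_c = 25/4 m/s^2

25/4 m/s^2


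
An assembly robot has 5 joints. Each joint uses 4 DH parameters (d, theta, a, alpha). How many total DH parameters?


Given: 5 joints, 4 DH parameters per joint (d, theta, a, alpha)
Total DH parameters = number_of_joints * 4
Total = 5 * 4
Total = 20

20


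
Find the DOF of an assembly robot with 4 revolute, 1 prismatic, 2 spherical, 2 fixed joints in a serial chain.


Given: serial robot with 4 revolute, 1 prismatic, 2 spherical, 2 fixed joints
DOF contribution per joint type: revolute=1, prismatic=1, spherical=3, fixed=0
DOF = 4*1 + 1*1 + 2*3 + 2*0
DOF = 11

11


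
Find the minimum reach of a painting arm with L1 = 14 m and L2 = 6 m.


Given: L1 = 14 m, L2 = 6 m
For a 2-link planar arm, min reach = |L1 - L2| (second link folded back)
Min reach = |14 - 6|
Min reach = 8 m

8 m


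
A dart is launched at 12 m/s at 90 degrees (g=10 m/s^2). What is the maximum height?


Given: v0 = 12 m/s, theta = 90 deg, g = 10 m/s^2
sin^2(90) = 1
Using H = v0^2 * sin^2(theta) / (2*g)
H = 12^2 * 1 / (2*10)
H = 144 * 1 / 20
H = 144 / 20
H = 36/5 m

36/5 m


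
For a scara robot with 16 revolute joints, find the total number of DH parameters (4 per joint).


Given: 16 joints, 4 DH parameters per joint (d, theta, a, alpha)
Total DH parameters = number_of_joints * 4
Total = 16 * 4
Total = 64

64


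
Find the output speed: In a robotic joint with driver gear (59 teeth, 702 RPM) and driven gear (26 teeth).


Given: N1 = 59 teeth, w1 = 702 RPM, N2 = 26 teeth
Using N1*w1 = N2*w2
w2 = N1*w1 / N2
w2 = 59*702 / 26
w2 = 41418 / 26
w2 = 1593 RPM

1593 RPM


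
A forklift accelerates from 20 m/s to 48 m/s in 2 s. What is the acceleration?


Given: initial velocity v0 = 20 m/s, final velocity v = 48 m/s, time t = 2 s
Using a = (v - v0) / t
a = (48 - 20) / 2
a = 28 / 2
a = 14 m/s^2

14 m/s^2


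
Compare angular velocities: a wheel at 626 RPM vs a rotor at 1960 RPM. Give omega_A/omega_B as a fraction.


Given: RPM_A = 626, RPM_B = 1960
omega = 2*pi*RPM/60, so omega_A/omega_B = RPM_A / RPM_B
omega_A/omega_B = 626 / 1960
omega_A/omega_B = 313/980

313/980


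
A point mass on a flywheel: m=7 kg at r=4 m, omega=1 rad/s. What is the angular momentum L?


Given: m = 7 kg, r = 4 m, omega = 1 rad/s
For a point mass: I = m*r^2
I = 7*4^2 = 7*16 = 112
L = I*omega = 112*1
L = 112 kg*m^2/s

112 kg*m^2/s


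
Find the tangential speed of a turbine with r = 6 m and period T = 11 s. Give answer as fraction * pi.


Given: radius r = 6 m, period T = 11 s
Using v = 2*pi*r / T
v = 2*pi*6 / 11
v = 12*pi / 11
v = 12/11*pi m/s

12/11*pi m/s


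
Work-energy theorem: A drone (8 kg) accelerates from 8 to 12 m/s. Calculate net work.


Given: m = 8 kg, v0 = 8 m/s, v = 12 m/s
Using W = (1/2)*m*(v^2 - v0^2)
v^2 = 12^2 = 144
v0^2 = 8^2 = 64
v^2 - v0^2 = 144 - 64 = 80
W = (1/2)*8*80 = 320 J

320 J


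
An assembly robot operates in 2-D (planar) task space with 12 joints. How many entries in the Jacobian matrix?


Given: task space dimension = 2, joints = 12
Jacobian is a 2 x 12 matrix
Total entries = rows * columns
Total = 2 * 12
Total = 24

24


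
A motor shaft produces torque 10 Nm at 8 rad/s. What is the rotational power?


Given: tau = 10 Nm, omega = 8 rad/s
Using P = tau * omega
P = 10 * 8
P = 80 W

80 W


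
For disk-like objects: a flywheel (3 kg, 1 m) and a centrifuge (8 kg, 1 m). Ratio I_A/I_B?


Given: M1=3 kg, R1=1 m, M2=8 kg, R2=1 m
For a disk: I = (1/2)*M*R^2, so I_A/I_B = (M1*R1^2)/(M2*R2^2)
M1*R1^2 = 3*1 = 3
M2*R2^2 = 8*1 = 8
I_A/I_B = 3/8 = 3/8

3/8


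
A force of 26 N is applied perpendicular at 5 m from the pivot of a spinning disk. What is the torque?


Given: F = 26 N, r = 5 m, angle = 90 deg (perpendicular)
Using tau = F * r * sin(90)
sin(90) = 1
tau = 26 * 5 * 1
tau = 130 Nm

130 Nm


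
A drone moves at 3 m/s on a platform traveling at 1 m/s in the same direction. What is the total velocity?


Given: object velocity = 3 m/s, platform velocity = 1 m/s (same direction)
Using classical velocity addition: v_total = v_object + v_platform
v_total = 3 + 1
v_total = 4 m/s

4 m/s


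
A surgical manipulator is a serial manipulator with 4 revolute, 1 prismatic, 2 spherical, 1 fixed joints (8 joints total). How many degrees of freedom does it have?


Given: serial robot with 4 revolute, 1 prismatic, 2 spherical, 1 fixed joints
DOF contribution per joint type: revolute=1, prismatic=1, spherical=3, fixed=0
DOF = 4*1 + 1*1 + 2*3 + 1*0
DOF = 11

11


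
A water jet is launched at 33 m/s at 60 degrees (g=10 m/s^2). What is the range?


Given: v0 = 33 m/s, theta = 60 deg, g = 10 m/s^2
sin(2*60) = sin(120) = sqrt(3)/2
Using R = v0^2 * sin(2*theta) / g
R = 33^2 * (sqrt(3)/2) / 10
R = 1089 * sqrt(3) / 20
R = 1089/20*sqrt(3) m

1089/20*sqrt(3) m


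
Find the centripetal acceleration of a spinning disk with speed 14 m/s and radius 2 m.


Given: v = 14 m/s, r = 2 m
Using a_c = v^2 / r
a_c = 14^2 / 2
a_c = 196 / 2
a_c = 98 m/s^2

98 m/s^2


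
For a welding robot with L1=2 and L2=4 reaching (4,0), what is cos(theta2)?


Given: L1 = 2, L2 = 4, target (x, y) = (4, 0)
Using cos(theta2) = (x^2 + y^2 - L1^2 - L2^2) / (2*L1*L2)
x^2 + y^2 = 4^2 + 0 = 16
L1^2 + L2^2 = 4 + 16 = 20
Numerator = 16 - 20 = -4
Denominator = 2*2*4 = 16
cos(theta2) = -4/16 = -1/4

-1/4


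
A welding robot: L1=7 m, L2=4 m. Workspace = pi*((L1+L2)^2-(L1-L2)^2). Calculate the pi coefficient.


Given: L1 = 7, L2 = 4
(L1+L2)^2 = (11)^2 = 121
(L1-L2)^2 = (3)^2 = 9
Difference = 121 - 9 = 112
This equals 4*L1*L2 = 4*7*4 = 112
Workspace area = 112*pi

112


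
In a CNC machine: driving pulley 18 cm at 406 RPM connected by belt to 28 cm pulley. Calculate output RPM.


Given: D1 = 18 cm, w1 = 406 RPM, D2 = 28 cm
Using D1*w1 = D2*w2
w2 = D1*w1 / D2
w2 = 18*406 / 28
w2 = 7308 / 28
w2 = 261 RPM

261 RPM


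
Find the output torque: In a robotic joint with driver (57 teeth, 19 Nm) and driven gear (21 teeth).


Given: N1 = 57, N2 = 21, T1 = 19 Nm
Using T2/T1 = N2/N1
T2 = T1 * N2 / N1
T2 = 19 * 21 / 57
T2 = 399 / 57
T2 = 7 Nm

7 Nm


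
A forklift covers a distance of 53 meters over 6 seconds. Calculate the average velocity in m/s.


Given: distance d = 53 m, time t = 6 s
Using v = d / t
v = 53 / 6
v = 53/6 m/s

53/6 m/s


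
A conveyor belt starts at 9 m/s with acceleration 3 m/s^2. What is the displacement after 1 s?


Given: v0 = 9 m/s, a = 3 m/s^2, t = 1 s
Using s = v0*t + (1/2)*a*t^2
s = 9*1 + (1/2)*3*1^2
s = 9 + (1/2)*3
s = 9 + 3/2
s = 21/2

21/2 m


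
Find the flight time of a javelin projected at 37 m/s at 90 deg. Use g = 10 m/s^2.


Given: v0 = 37 m/s, theta = 90 deg, g = 10 m/s^2
sin(90) = 1
Using T = 2*v0*sin(theta) / g
T = 2*37*1 / 10
T = 74 / 10
T = 37/5 s

37/5 s


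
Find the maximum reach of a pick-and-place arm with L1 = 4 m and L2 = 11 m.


Given: L1 = 4 m, L2 = 11 m
For a 2-link planar arm, max reach = L1 + L2 (fully extended)
Max reach = 4 + 11
Max reach = 15 m

15 m


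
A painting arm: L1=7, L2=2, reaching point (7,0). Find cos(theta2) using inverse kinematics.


Given: L1 = 7, L2 = 2, target (x, y) = (7, 0)
Using cos(theta2) = (x^2 + y^2 - L1^2 - L2^2) / (2*L1*L2)
x^2 + y^2 = 7^2 + 0 = 49
L1^2 + L2^2 = 49 + 4 = 53
Numerator = 49 - 53 = -4
Denominator = 2*7*2 = 28
cos(theta2) = -4/28 = -1/7

-1/7


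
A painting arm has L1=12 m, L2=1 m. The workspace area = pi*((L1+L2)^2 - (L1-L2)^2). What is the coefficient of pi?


Given: L1 = 12, L2 = 1
(L1+L2)^2 = (13)^2 = 169
(L1-L2)^2 = (11)^2 = 121
Difference = 169 - 121 = 48
This equals 4*L1*L2 = 4*12*1 = 48
Workspace area = 48*pi

48


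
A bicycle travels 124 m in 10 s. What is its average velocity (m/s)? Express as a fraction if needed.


Given: distance d = 124 m, time t = 10 s
Using v = d / t
v = 124 / 10
v = 62/5 m/s

62/5 m/s


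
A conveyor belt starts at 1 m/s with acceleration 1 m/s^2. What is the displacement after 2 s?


Given: v0 = 1 m/s, a = 1 m/s^2, t = 2 s
Using s = v0*t + (1/2)*a*t^2
s = 1*2 + (1/2)*1*2^2
s = 2 + (1/2)*4
s = 2 + 2
s = 4

4 m


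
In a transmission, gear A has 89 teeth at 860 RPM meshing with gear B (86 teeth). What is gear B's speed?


Given: N1 = 89 teeth, w1 = 860 RPM, N2 = 86 teeth
Using N1*w1 = N2*w2
w2 = N1*w1 / N2
w2 = 89*860 / 86
w2 = 76540 / 86
w2 = 890 RPM

890 RPM


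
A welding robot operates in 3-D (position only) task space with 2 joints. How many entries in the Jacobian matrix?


Given: task space dimension = 3, joints = 2
Jacobian is a 3 x 2 matrix
Total entries = rows * columns
Total = 3 * 2
Total = 6

6


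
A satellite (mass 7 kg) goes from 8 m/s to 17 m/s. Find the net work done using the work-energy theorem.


Given: m = 7 kg, v0 = 8 m/s, v = 17 m/s
Using W = (1/2)*m*(v^2 - v0^2)
v^2 = 17^2 = 289
v0^2 = 8^2 = 64
v^2 - v0^2 = 289 - 64 = 225
W = (1/2)*7*225 = 1575/2 J

1575/2 J


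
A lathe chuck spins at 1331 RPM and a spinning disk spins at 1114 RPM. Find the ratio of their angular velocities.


Given: RPM_A = 1331, RPM_B = 1114
omega = 2*pi*RPM/60, so omega_A/omega_B = RPM_A / RPM_B
omega_A/omega_B = 1331 / 1114
omega_A/omega_B = 1331/1114

1331/1114


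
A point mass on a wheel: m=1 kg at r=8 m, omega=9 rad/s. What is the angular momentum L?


Given: m = 1 kg, r = 8 m, omega = 9 rad/s
For a point mass: I = m*r^2
I = 1*8^2 = 1*64 = 64
L = I*omega = 64*9
L = 576 kg*m^2/s

576 kg*m^2/s


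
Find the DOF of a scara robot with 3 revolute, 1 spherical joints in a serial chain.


Given: serial robot with 3 revolute, 1 spherical joints
DOF contribution per joint type: revolute=1, prismatic=1, spherical=3, fixed=0
DOF = 3*1 + 1*3
DOF = 6

6


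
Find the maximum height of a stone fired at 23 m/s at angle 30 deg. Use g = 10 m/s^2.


Given: v0 = 23 m/s, theta = 30 deg, g = 10 m/s^2
sin^2(30) = 1/4
Using H = v0^2 * sin^2(theta) / (2*g)
H = 23^2 * 1/4 / (2*10)
H = 529 * 1/4 / 20
H = 529/4 / 20
H = 529/80 m

529/80 m


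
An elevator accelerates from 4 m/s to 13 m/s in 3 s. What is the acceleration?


Given: initial velocity v0 = 4 m/s, final velocity v = 13 m/s, time t = 3 s
Using a = (v - v0) / t
a = (13 - 4) / 3
a = 9 / 3
a = 3 m/s^2

3 m/s^2


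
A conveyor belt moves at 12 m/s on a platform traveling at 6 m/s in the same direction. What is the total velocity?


Given: object velocity = 12 m/s, platform velocity = 6 m/s (same direction)
Using classical velocity addition: v_total = v_object + v_platform
v_total = 12 + 6
v_total = 18 m/s

18 m/s


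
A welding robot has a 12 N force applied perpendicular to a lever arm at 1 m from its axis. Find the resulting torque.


Given: F = 12 N, r = 1 m, angle = 90 deg (perpendicular)
Using tau = F * r * sin(90)
sin(90) = 1
tau = 12 * 1 * 1
tau = 12 Nm

12 Nm


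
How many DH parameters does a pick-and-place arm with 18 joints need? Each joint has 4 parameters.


Given: 18 joints, 4 DH parameters per joint (d, theta, a, alpha)
Total DH parameters = number_of_joints * 4
Total = 18 * 4
Total = 72

72


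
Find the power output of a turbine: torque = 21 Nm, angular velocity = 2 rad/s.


Given: tau = 21 Nm, omega = 2 rad/s
Using P = tau * omega
P = 21 * 2
P = 42 W

42 W


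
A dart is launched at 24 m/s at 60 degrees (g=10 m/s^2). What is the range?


Given: v0 = 24 m/s, theta = 60 deg, g = 10 m/s^2
sin(2*60) = sin(120) = sqrt(3)/2
Using R = v0^2 * sin(2*theta) / g
R = 24^2 * (sqrt(3)/2) / 10
R = 576 * sqrt(3) / 20
R = 144/5*sqrt(3) m

144/5*sqrt(3) m


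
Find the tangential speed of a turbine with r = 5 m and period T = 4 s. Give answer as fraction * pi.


Given: radius r = 5 m, period T = 4 s
Using v = 2*pi*r / T
v = 2*pi*5 / 4
v = 10*pi / 4
v = 5/2*pi m/s

5/2*pi m/s


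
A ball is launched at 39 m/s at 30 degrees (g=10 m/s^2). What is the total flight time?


Given: v0 = 39 m/s, theta = 30 deg, g = 10 m/s^2
sin(30) = 1/2
Using T = 2*v0*sin(theta) / g
T = 2*39*1/2 / 10
T = 39 / 10
T = 39/10 s

39/10 s


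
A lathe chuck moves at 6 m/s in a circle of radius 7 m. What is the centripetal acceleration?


Given: v = 6 m/s, r = 7 m
Using a_c = v^2 / r
a_c = 6^2 / 7
a_c = 36 / 7
a_c = 36/7 m/s^2

36/7 m/s^2


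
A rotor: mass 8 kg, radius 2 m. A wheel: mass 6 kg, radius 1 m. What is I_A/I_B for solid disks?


Given: M1=8 kg, R1=2 m, M2=6 kg, R2=1 m
For a disk: I = (1/2)*M*R^2, so I_A/I_B = (M1*R1^2)/(M2*R2^2)
M1*R1^2 = 8*4 = 32
M2*R2^2 = 6*1 = 6
I_A/I_B = 32/6 = 16/3

16/3


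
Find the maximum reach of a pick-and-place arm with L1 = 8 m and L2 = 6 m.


Given: L1 = 8 m, L2 = 6 m
For a 2-link planar arm, max reach = L1 + L2 (fully extended)
Max reach = 8 + 6
Max reach = 14 m

14 m


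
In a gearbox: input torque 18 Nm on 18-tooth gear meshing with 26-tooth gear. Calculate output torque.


Given: N1 = 18, N2 = 26, T1 = 18 Nm
Using T2/T1 = N2/N1
T2 = T1 * N2 / N1
T2 = 18 * 26 / 18
T2 = 468 / 18
T2 = 26 Nm

26 Nm


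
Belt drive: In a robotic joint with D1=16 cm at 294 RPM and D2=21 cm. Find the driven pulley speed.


Given: D1 = 16 cm, w1 = 294 RPM, D2 = 21 cm
Using D1*w1 = D2*w2
w2 = D1*w1 / D2
w2 = 16*294 / 21
w2 = 4704 / 21
w2 = 224 RPM

224 RPM


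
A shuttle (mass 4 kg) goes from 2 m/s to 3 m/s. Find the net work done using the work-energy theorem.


Given: m = 4 kg, v0 = 2 m/s, v = 3 m/s
Using W = (1/2)*m*(v^2 - v0^2)
v^2 = 3^2 = 9
v0^2 = 2^2 = 4
v^2 - v0^2 = 9 - 4 = 5
W = (1/2)*4*5 = 10 J

10 J


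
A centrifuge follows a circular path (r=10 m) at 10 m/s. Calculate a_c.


Given: v = 10 m/s, r = 10 m
Using a_c = v^2 / r
a_c = 10^2 / 10
a_c = 100 / 10
a_c = 10 m/s^2

10 m/s^2


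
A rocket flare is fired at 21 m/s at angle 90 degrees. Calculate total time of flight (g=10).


Given: v0 = 21 m/s, theta = 90 deg, g = 10 m/s^2
sin(90) = 1
Using T = 2*v0*sin(theta) / g
T = 2*21*1 / 10
T = 42 / 10
T = 21/5 s

21/5 s


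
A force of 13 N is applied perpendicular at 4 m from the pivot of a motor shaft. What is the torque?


Given: F = 13 N, r = 4 m, angle = 90 deg (perpendicular)
Using tau = F * r * sin(90)
sin(90) = 1
tau = 13 * 4 * 1
tau = 52 Nm

52 Nm


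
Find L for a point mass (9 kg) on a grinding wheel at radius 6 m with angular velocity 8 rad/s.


Given: m = 9 kg, r = 6 m, omega = 8 rad/s
For a point mass: I = m*r^2
I = 9*6^2 = 9*36 = 324
L = I*omega = 324*8
L = 2592 kg*m^2/s

2592 kg*m^2/s


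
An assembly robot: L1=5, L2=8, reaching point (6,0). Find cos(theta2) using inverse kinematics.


Given: L1 = 5, L2 = 8, target (x, y) = (6, 0)
Using cos(theta2) = (x^2 + y^2 - L1^2 - L2^2) / (2*L1*L2)
x^2 + y^2 = 6^2 + 0 = 36
L1^2 + L2^2 = 25 + 64 = 89
Numerator = 36 - 89 = -53
Denominator = 2*5*8 = 80
cos(theta2) = -53/80 = -53/80

-53/80


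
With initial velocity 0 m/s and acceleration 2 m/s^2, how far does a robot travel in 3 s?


Given: v0 = 0 m/s, a = 2 m/s^2, t = 3 s
Using s = v0*t + (1/2)*a*t^2
s = 0*3 + (1/2)*2*3^2
s = 0 + (1/2)*18
s = 0 + 9
s = 9

9 m


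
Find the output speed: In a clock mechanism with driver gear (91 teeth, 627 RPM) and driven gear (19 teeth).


Given: N1 = 91 teeth, w1 = 627 RPM, N2 = 19 teeth
Using N1*w1 = N2*w2
w2 = N1*w1 / N2
w2 = 91*627 / 19
w2 = 57057 / 19
w2 = 3003 RPM

3003 RPM


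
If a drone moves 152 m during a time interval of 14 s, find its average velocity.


Given: distance d = 152 m, time t = 14 s
Using v = d / t
v = 152 / 14
v = 76/7 m/s

76/7 m/s


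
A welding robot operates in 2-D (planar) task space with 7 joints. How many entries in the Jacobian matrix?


Given: task space dimension = 2, joints = 7
Jacobian is a 2 x 7 matrix
Total entries = rows * columns
Total = 2 * 7
Total = 14

14


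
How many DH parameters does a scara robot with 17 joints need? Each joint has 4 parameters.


Given: 17 joints, 4 DH parameters per joint (d, theta, a, alpha)
Total DH parameters = number_of_joints * 4
Total = 17 * 4
Total = 68

68


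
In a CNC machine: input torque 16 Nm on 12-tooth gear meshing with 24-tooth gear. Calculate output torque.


Given: N1 = 12, N2 = 24, T1 = 16 Nm
Using T2/T1 = N2/N1
T2 = T1 * N2 / N1
T2 = 16 * 24 / 12
T2 = 384 / 12
T2 = 32 Nm

32 Nm


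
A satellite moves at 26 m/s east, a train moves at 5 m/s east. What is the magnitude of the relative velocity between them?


Given: v_A = 26 m/s east, v_B = 5 m/s east
Both move in the same direction; relative speed = |v_A - v_B|
|26 - 5| = |21|
= 21 m/s

21 m/s


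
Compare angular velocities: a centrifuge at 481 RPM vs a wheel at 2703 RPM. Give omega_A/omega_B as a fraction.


Given: RPM_A = 481, RPM_B = 2703
omega = 2*pi*RPM/60, so omega_A/omega_B = RPM_A / RPM_B
omega_A/omega_B = 481 / 2703
omega_A/omega_B = 481/2703

481/2703


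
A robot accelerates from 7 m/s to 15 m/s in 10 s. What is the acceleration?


Given: initial velocity v0 = 7 m/s, final velocity v = 15 m/s, time t = 10 s
Using a = (v - v0) / t
a = (15 - 7) / 10
a = 8 / 10
a = 4/5 m/s^2

4/5 m/s^2


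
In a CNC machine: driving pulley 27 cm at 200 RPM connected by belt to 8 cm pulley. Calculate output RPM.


Given: D1 = 27 cm, w1 = 200 RPM, D2 = 8 cm
Using D1*w1 = D2*w2
w2 = D1*w1 / D2
w2 = 27*200 / 8
w2 = 5400 / 8
w2 = 675 RPM

675 RPM


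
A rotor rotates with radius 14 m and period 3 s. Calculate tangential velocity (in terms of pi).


Given: radius r = 14 m, period T = 3 s
Using v = 2*pi*r / T
v = 2*pi*14 / 3
v = 28*pi / 3
v = 28/3*pi m/s

28/3*pi m/s


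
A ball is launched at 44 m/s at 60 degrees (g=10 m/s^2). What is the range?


Given: v0 = 44 m/s, theta = 60 deg, g = 10 m/s^2
sin(2*60) = sin(120) = sqrt(3)/2
Using R = v0^2 * sin(2*theta) / g
R = 44^2 * (sqrt(3)/2) / 10
R = 1936 * sqrt(3) / 20
R = 484/5*sqrt(3) m

484/5*sqrt(3) m


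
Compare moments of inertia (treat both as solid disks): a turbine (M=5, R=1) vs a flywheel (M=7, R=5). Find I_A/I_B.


Given: M1=5 kg, R1=1 m, M2=7 kg, R2=5 m
For a disk: I = (1/2)*M*R^2, so I_A/I_B = (M1*R1^2)/(M2*R2^2)
M1*R1^2 = 5*1 = 5
M2*R2^2 = 7*25 = 175
I_A/I_B = 5/175 = 1/35

1/35


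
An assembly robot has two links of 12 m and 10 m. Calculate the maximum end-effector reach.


Given: L1 = 12 m, L2 = 10 m
For a 2-link planar arm, max reach = L1 + L2 (fully extended)
Max reach = 12 + 10
Max reach = 22 m

22 m


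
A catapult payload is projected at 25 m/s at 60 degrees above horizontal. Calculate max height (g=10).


Given: v0 = 25 m/s, theta = 60 deg, g = 10 m/s^2
sin^2(60) = 3/4
Using H = v0^2 * sin^2(theta) / (2*g)
H = 25^2 * 3/4 / (2*10)
H = 625 * 3/4 / 20
H = 1875/4 / 20
H = 375/16 m

375/16 m


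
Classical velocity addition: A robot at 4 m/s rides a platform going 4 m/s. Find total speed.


Given: object velocity = 4 m/s, platform velocity = 4 m/s (same direction)
Using classical velocity addition: v_total = v_object + v_platform
v_total = 4 + 4
v_total = 8 m/s

8 m/s


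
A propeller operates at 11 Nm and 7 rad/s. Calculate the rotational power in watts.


Given: tau = 11 Nm, omega = 7 rad/s
Using P = tau * omega
P = 11 * 7
P = 77 W

77 W


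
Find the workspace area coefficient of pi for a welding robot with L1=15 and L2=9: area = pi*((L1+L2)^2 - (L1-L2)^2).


Given: L1 = 15, L2 = 9
(L1+L2)^2 = (24)^2 = 576
(L1-L2)^2 = (6)^2 = 36
Difference = 576 - 36 = 540
This equals 4*L1*L2 = 4*15*9 = 540
Workspace area = 540*pi

540


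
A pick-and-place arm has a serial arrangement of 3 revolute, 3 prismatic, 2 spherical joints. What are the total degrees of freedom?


Given: serial robot with 3 revolute, 3 prismatic, 2 spherical joints
DOF contribution per joint type: revolute=1, prismatic=1, spherical=3, fixed=0
DOF = 3*1 + 3*1 + 2*3
DOF = 12

12


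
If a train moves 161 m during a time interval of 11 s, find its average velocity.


Given: distance d = 161 m, time t = 11 s
Using v = d / t
v = 161 / 11
v = 161/11 m/s

161/11 m/s


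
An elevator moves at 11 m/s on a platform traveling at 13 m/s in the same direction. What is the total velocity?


Given: object velocity = 11 m/s, platform velocity = 13 m/s (same direction)
Using classical velocity addition: v_total = v_object + v_platform
v_total = 11 + 13
v_total = 24 m/s

24 m/s


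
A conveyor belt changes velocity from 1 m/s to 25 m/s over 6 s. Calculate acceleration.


Given: initial velocity v0 = 1 m/s, final velocity v = 25 m/s, time t = 6 s
Using a = (v - v0) / t
a = (25 - 1) / 6
a = 24 / 6
a = 4 m/s^2

4 m/s^2


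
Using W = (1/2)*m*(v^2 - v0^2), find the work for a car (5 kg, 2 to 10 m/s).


Given: m = 5 kg, v0 = 2 m/s, v = 10 m/s
Using W = (1/2)*m*(v^2 - v0^2)
v^2 = 10^2 = 100
v0^2 = 2^2 = 4
v^2 - v0^2 = 100 - 4 = 96
W = (1/2)*5*96 = 240 J

240 J


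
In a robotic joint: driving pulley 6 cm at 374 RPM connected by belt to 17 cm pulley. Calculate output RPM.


Given: D1 = 6 cm, w1 = 374 RPM, D2 = 17 cm
Using D1*w1 = D2*w2
w2 = D1*w1 / D2
w2 = 6*374 / 17
w2 = 2244 / 17
w2 = 132 RPM

132 RPM


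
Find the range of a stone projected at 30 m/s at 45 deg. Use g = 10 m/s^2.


Given: v0 = 30 m/s, theta = 45 deg, g = 10 m/s^2
sin(2*45) = sin(90) = 1
Using R = v0^2 * sin(2*theta) / g
R = 30^2 * 1 / 10
R = 900 / 10
R = 90 m

90 m


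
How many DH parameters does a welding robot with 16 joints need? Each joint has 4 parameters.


Given: 16 joints, 4 DH parameters per joint (d, theta, a, alpha)
Total DH parameters = number_of_joints * 4
Total = 16 * 4
Total = 64

64


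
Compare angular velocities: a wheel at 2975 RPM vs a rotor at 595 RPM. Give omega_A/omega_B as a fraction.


Given: RPM_A = 2975, RPM_B = 595
omega = 2*pi*RPM/60, so omega_A/omega_B = RPM_A / RPM_B
omega_A/omega_B = 2975 / 595
omega_A/omega_B = 5

5


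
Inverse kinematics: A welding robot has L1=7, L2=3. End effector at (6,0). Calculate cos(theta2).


Given: L1 = 7, L2 = 3, target (x, y) = (6, 0)
Using cos(theta2) = (x^2 + y^2 - L1^2 - L2^2) / (2*L1*L2)
x^2 + y^2 = 6^2 + 0 = 36
L1^2 + L2^2 = 49 + 9 = 58
Numerator = 36 - 58 = -22
Denominator = 2*7*3 = 42
cos(theta2) = -22/42 = -11/21

-11/21


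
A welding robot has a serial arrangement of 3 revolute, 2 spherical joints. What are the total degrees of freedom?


Given: serial robot with 3 revolute, 2 spherical joints
DOF contribution per joint type: revolute=1, prismatic=1, spherical=3, fixed=0
DOF = 3*1 + 2*3
DOF = 9

9


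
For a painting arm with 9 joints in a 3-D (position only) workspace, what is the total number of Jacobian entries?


Given: task space dimension = 3, joints = 9
Jacobian is a 3 x 9 matrix
Total entries = rows * columns
Total = 3 * 9
Total = 27

27


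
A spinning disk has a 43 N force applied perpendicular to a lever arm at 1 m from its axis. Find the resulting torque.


Given: F = 43 N, r = 1 m, angle = 90 deg (perpendicular)
Using tau = F * r * sin(90)
sin(90) = 1
tau = 43 * 1 * 1
tau = 43 Nm

43 Nm


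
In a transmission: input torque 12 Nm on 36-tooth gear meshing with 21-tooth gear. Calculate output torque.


Given: N1 = 36, N2 = 21, T1 = 12 Nm
Using T2/T1 = N2/N1
T2 = T1 * N2 / N1
T2 = 12 * 21 / 36
T2 = 252 / 36
T2 = 7 Nm

7 Nm


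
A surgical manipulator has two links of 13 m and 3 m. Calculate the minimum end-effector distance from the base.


Given: L1 = 13 m, L2 = 3 m
For a 2-link planar arm, min reach = |L1 - L2| (second link folded back)
Min reach = |13 - 3|
Min reach = 10 m

10 m


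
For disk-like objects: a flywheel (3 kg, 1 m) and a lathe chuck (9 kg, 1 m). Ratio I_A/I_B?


Given: M1=3 kg, R1=1 m, M2=9 kg, R2=1 m
For a disk: I = (1/2)*M*R^2, so I_A/I_B = (M1*R1^2)/(M2*R2^2)
M1*R1^2 = 3*1 = 3
M2*R2^2 = 9*1 = 9
I_A/I_B = 3/9 = 1/3

1/3


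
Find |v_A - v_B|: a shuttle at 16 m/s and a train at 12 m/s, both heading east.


Given: v_A = 16 m/s east, v_B = 12 m/s east
Both move in the same direction; relative speed = |v_A - v_B|
|16 - 12| = |4|
= 4 m/s

4 m/s


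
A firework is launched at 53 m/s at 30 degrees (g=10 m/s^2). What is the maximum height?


Given: v0 = 53 m/s, theta = 30 deg, g = 10 m/s^2
sin^2(30) = 1/4
Using H = v0^2 * sin^2(theta) / (2*g)
H = 53^2 * 1/4 / (2*10)
H = 2809 * 1/4 / 20
H = 2809/4 / 20
H = 2809/80 m

2809/80 m


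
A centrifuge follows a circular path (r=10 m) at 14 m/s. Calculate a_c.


Given: v = 14 m/s, r = 10 m
Using a_c = v^2 / r
a_c = 14^2 / 10
a_c = 196 / 10
a_c = 98/5 m/s^2

98/5 m/s^2


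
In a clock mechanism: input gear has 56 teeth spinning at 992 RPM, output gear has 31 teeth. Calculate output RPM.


Given: N1 = 56 teeth, w1 = 992 RPM, N2 = 31 teeth
Using N1*w1 = N2*w2
w2 = N1*w1 / N2
w2 = 56*992 / 31
w2 = 55552 / 31
w2 = 1792 RPM

1792 RPM


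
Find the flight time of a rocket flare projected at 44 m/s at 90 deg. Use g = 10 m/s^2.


Given: v0 = 44 m/s, theta = 90 deg, g = 10 m/s^2
sin(90) = 1
Using T = 2*v0*sin(theta) / g
T = 2*44*1 / 10
T = 88 / 10
T = 44/5 s

44/5 s


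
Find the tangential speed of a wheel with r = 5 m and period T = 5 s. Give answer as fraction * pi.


Given: radius r = 5 m, period T = 5 s
Using v = 2*pi*r / T
v = 2*pi*5 / 5
v = 10*pi / 5
v = 2*pi m/s

2*pi m/s


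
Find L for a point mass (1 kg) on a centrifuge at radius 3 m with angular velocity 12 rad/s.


Given: m = 1 kg, r = 3 m, omega = 12 rad/s
For a point mass: I = m*r^2
I = 1*3^2 = 1*9 = 9
L = I*omega = 9*12
L = 108 kg*m^2/s

108 kg*m^2/s


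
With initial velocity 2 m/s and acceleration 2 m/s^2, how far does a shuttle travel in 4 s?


Given: v0 = 2 m/s, a = 2 m/s^2, t = 4 s
Using s = v0*t + (1/2)*a*t^2
s = 2*4 + (1/2)*2*4^2
s = 8 + (1/2)*32
s = 8 + 16
s = 24

24 m


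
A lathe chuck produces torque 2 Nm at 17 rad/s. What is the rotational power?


Given: tau = 2 Nm, omega = 17 rad/s
Using P = tau * omega
P = 2 * 17
P = 34 W

34 W


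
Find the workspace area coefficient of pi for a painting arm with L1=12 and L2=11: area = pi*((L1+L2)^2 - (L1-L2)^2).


Given: L1 = 12, L2 = 11
(L1+L2)^2 = (23)^2 = 529
(L1-L2)^2 = (1)^2 = 1
Difference = 529 - 1 = 528
This equals 4*L1*L2 = 4*12*11 = 528
Workspace area = 528*pi

528


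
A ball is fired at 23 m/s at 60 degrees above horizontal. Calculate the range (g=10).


Given: v0 = 23 m/s, theta = 60 deg, g = 10 m/s^2
sin(2*60) = sin(120) = sqrt(3)/2
Using R = v0^2 * sin(2*theta) / g
R = 23^2 * (sqrt(3)/2) / 10
R = 529 * sqrt(3) / 20
R = 529/20*sqrt(3) m

529/20*sqrt(3) m


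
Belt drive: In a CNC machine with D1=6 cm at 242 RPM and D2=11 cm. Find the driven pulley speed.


Given: D1 = 6 cm, w1 = 242 RPM, D2 = 11 cm
Using D1*w1 = D2*w2
w2 = D1*w1 / D2
w2 = 6*242 / 11
w2 = 1452 / 11
w2 = 132 RPM

132 RPM


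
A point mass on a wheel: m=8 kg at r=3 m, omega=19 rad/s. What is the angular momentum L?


Given: m = 8 kg, r = 3 m, omega = 19 rad/s
For a point mass: I = m*r^2
I = 8*3^2 = 8*9 = 72
L = I*omega = 72*19
L = 1368 kg*m^2/s

1368 kg*m^2/s


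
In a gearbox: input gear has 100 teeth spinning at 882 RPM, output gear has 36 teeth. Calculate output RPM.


Given: N1 = 100 teeth, w1 = 882 RPM, N2 = 36 teeth
Using N1*w1 = N2*w2
w2 = N1*w1 / N2
w2 = 100*882 / 36
w2 = 88200 / 36
w2 = 2450 RPM

2450 RPM


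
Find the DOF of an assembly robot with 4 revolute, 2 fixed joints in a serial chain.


Given: serial robot with 4 revolute, 2 fixed joints
DOF contribution per joint type: revolute=1, prismatic=1, spherical=3, fixed=0
DOF = 4*1 + 2*0
DOF = 4

4


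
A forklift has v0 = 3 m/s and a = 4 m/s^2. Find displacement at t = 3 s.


Given: v0 = 3 m/s, a = 4 m/s^2, t = 3 s
Using s = v0*t + (1/2)*a*t^2
s = 3*3 + (1/2)*4*3^2
s = 9 + (1/2)*36
s = 9 + 18
s = 27

27 m


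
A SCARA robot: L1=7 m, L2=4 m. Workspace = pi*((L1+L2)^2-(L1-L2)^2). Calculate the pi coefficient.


Given: L1 = 7, L2 = 4
(L1+L2)^2 = (11)^2 = 121
(L1-L2)^2 = (3)^2 = 9
Difference = 121 - 9 = 112
This equals 4*L1*L2 = 4*7*4 = 112
Workspace area = 112*pi

112


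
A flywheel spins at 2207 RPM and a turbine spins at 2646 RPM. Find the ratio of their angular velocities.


Given: RPM_A = 2207, RPM_B = 2646
omega = 2*pi*RPM/60, so omega_A/omega_B = RPM_A / RPM_B
omega_A/omega_B = 2207 / 2646
omega_A/omega_B = 2207/2646

2207/2646


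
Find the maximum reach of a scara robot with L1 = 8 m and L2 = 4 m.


Given: L1 = 8 m, L2 = 4 m
For a 2-link planar arm, max reach = L1 + L2 (fully extended)
Max reach = 8 + 4
Max reach = 12 m

12 m


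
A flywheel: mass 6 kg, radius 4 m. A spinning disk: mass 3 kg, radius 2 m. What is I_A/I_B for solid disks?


Given: M1=6 kg, R1=4 m, M2=3 kg, R2=2 m
For a disk: I = (1/2)*M*R^2, so I_A/I_B = (M1*R1^2)/(M2*R2^2)
M1*R1^2 = 6*16 = 96
M2*R2^2 = 3*4 = 12
I_A/I_B = 96/12 = 8

8


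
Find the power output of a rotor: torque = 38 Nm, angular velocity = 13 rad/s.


Given: tau = 38 Nm, omega = 13 rad/s
Using P = tau * omega
P = 38 * 13
P = 494 W

494 W


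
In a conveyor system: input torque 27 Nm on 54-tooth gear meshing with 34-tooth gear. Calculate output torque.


Given: N1 = 54, N2 = 34, T1 = 27 Nm
Using T2/T1 = N2/N1
T2 = T1 * N2 / N1
T2 = 27 * 34 / 54
T2 = 918 / 54
T2 = 17 Nm

17 Nm


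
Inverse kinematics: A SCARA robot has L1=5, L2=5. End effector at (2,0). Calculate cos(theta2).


Given: L1 = 5, L2 = 5, target (x, y) = (2, 0)
Using cos(theta2) = (x^2 + y^2 - L1^2 - L2^2) / (2*L1*L2)
x^2 + y^2 = 2^2 + 0 = 4
L1^2 + L2^2 = 25 + 25 = 50
Numerator = 4 - 50 = -46
Denominator = 2*5*5 = 50
cos(theta2) = -46/50 = -23/25

-23/25


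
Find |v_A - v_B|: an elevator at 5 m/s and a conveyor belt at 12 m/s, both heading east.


Given: v_A = 5 m/s east, v_B = 12 m/s east
Both move in the same direction; relative speed = |v_A - v_B|
|5 - 12| = |-7|
= 7 m/s

7 m/s


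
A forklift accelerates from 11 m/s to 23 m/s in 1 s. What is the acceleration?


Given: initial velocity v0 = 11 m/s, final velocity v = 23 m/s, time t = 1 s
Using a = (v - v0) / t
a = (23 - 11) / 1
a = 12 / 1
a = 12 m/s^2

12 m/s^2


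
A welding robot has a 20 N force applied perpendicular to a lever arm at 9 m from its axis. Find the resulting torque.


Given: F = 20 N, r = 9 m, angle = 90 deg (perpendicular)
Using tau = F * r * sin(90)
sin(90) = 1
tau = 20 * 9 * 1
tau = 180 Nm

180 Nm


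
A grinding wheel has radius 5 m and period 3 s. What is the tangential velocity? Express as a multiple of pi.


Given: radius r = 5 m, period T = 3 s
Using v = 2*pi*r / T
v = 2*pi*5 / 3
v = 10*pi / 3
v = 10/3*pi m/s

10/3*pi m/s


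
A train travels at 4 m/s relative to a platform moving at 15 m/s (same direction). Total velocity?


Given: object velocity = 4 m/s, platform velocity = 15 m/s (same direction)
Using classical velocity addition: v_total = v_object + v_platform
v_total = 4 + 15
v_total = 19 m/s

19 m/s


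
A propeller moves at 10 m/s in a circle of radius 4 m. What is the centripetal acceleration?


Given: v = 10 m/s, r = 4 m
Using a_c = v^2 / r
a_c = 10^2 / 4
a_c = 100 / 4
a_c = 25 m/s^2

25 m/s^2


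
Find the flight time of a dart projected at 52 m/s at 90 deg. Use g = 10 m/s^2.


Given: v0 = 52 m/s, theta = 90 deg, g = 10 m/s^2
sin(90) = 1
Using T = 2*v0*sin(theta) / g
T = 2*52*1 / 10
T = 104 / 10
T = 52/5 s

52/5 s


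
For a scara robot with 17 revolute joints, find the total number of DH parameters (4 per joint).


Given: 17 joints, 4 DH parameters per joint (d, theta, a, alpha)
Total DH parameters = number_of_joints * 4
Total = 17 * 4
Total = 68

68


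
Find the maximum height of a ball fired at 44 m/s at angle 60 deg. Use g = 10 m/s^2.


Given: v0 = 44 m/s, theta = 60 deg, g = 10 m/s^2
sin^2(60) = 3/4
Using H = v0^2 * sin^2(theta) / (2*g)
H = 44^2 * 3/4 / (2*10)
H = 1936 * 3/4 / 20
H = 1452 / 20
H = 363/5 m

363/5 m


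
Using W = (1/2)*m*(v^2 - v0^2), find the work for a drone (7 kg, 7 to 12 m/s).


Given: m = 7 kg, v0 = 7 m/s, v = 12 m/s
Using W = (1/2)*m*(v^2 - v0^2)
v^2 = 12^2 = 144
v0^2 = 7^2 = 49
v^2 - v0^2 = 144 - 49 = 95
W = (1/2)*7*95 = 665/2 J

665/2 J


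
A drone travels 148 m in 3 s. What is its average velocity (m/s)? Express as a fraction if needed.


Given: distance d = 148 m, time t = 3 s
Using v = d / t
v = 148 / 3
v = 148/3 m/s

148/3 m/s


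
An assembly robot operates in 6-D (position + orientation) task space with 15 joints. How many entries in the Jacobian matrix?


Given: task space dimension = 6, joints = 15
Jacobian is a 6 x 15 matrix
Total entries = rows * columns
Total = 6 * 15
Total = 90

90


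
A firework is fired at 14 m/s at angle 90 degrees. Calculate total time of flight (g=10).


Given: v0 = 14 m/s, theta = 90 deg, g = 10 m/s^2
sin(90) = 1
Using T = 2*v0*sin(theta) / g
T = 2*14*1 / 10
T = 28 / 10
T = 14/5 s

14/5 s


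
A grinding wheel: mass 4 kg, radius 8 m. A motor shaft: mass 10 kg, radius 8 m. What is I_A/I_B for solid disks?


Given: M1=4 kg, R1=8 m, M2=10 kg, R2=8 m
For a disk: I = (1/2)*M*R^2, so I_A/I_B = (M1*R1^2)/(M2*R2^2)
M1*R1^2 = 4*64 = 256
M2*R2^2 = 10*64 = 640
I_A/I_B = 256/640 = 2/5

2/5


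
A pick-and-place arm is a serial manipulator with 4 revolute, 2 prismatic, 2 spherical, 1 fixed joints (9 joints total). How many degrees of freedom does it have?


Given: serial robot with 4 revolute, 2 prismatic, 2 spherical, 1 fixed joints
DOF contribution per joint type: revolute=1, prismatic=1, spherical=3, fixed=0
DOF = 4*1 + 2*1 + 2*3 + 1*0
DOF = 12

12


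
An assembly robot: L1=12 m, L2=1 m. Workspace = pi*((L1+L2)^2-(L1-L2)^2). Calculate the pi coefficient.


Given: L1 = 12, L2 = 1
(L1+L2)^2 = (13)^2 = 169
(L1-L2)^2 = (11)^2 = 121
Difference = 169 - 121 = 48
This equals 4*L1*L2 = 4*12*1 = 48
Workspace area = 48*pi

48


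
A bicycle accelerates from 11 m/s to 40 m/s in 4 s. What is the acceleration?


Given: initial velocity v0 = 11 m/s, final velocity v = 40 m/s, time t = 4 s
Using a = (v - v0) / t
a = (40 - 11) / 4
a = 29 / 4
a = 29/4 m/s^2

29/4 m/s^2


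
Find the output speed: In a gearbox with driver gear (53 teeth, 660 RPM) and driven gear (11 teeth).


Given: N1 = 53 teeth, w1 = 660 RPM, N2 = 11 teeth
Using N1*w1 = N2*w2
w2 = N1*w1 / N2
w2 = 53*660 / 11
w2 = 34980 / 11
w2 = 3180 RPM

3180 RPM


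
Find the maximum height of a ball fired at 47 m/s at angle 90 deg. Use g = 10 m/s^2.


Given: v0 = 47 m/s, theta = 90 deg, g = 10 m/s^2
sin^2(90) = 1
Using H = v0^2 * sin^2(theta) / (2*g)
H = 47^2 * 1 / (2*10)
H = 2209 * 1 / 20
H = 2209 / 20
H = 2209/20 m

2209/20 m


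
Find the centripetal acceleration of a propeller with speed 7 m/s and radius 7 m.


Given: v = 7 m/s, r = 7 m
Using a_c = v^2 / r
a_c = 7^2 / 7
a_c = 49 / 7
a_c = 7 m/s^2

7 m/s^2


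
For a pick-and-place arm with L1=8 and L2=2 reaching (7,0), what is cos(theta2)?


Given: L1 = 8, L2 = 2, target (x, y) = (7, 0)
Using cos(theta2) = (x^2 + y^2 - L1^2 - L2^2) / (2*L1*L2)
x^2 + y^2 = 7^2 + 0 = 49
L1^2 + L2^2 = 64 + 4 = 68
Numerator = 49 - 68 = -19
Denominator = 2*8*2 = 32
cos(theta2) = -19/32 = -19/32

-19/32


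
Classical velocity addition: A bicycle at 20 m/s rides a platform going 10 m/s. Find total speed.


Given: object velocity = 20 m/s, platform velocity = 10 m/s (same direction)
Using classical velocity addition: v_total = v_object + v_platform
v_total = 20 + 10
v_total = 30 m/s

30 m/s


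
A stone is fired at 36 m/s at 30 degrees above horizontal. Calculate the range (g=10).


Given: v0 = 36 m/s, theta = 30 deg, g = 10 m/s^2
sin(2*30) = sin(60) = sqrt(3)/2
Using R = v0^2 * sin(2*theta) / g
R = 36^2 * (sqrt(3)/2) / 10
R = 1296 * sqrt(3) / 20
R = 324/5*sqrt(3) m

324/5*sqrt(3) m


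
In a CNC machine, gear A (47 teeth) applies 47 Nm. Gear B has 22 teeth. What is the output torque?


Given: N1 = 47, N2 = 22, T1 = 47 Nm
Using T2/T1 = N2/N1
T2 = T1 * N2 / N1
T2 = 47 * 22 / 47
T2 = 1034 / 47
T2 = 22 Nm

22 Nm


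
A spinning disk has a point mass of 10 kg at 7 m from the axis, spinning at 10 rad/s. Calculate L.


Given: m = 10 kg, r = 7 m, omega = 10 rad/s
For a point mass: I = m*r^2
I = 10*7^2 = 10*49 = 490
L = I*omega = 490*10
L = 4900 kg*m^2/s

4900 kg*m^2/s
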